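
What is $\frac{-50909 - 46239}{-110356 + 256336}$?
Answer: $- \frac{24287}{36495} \approx -0.66549$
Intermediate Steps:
$\frac{-50909 - 46239}{-110356 + 256336} = - \frac{97148}{145980} = \left(-97148\right) \frac{1}{145980} = - \frac{24287}{36495}$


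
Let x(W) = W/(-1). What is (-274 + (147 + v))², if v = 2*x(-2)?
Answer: 15129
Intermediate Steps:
x(W) = -W (x(W) = W*(-1) = -W)
v = 4 (v = 2*(-1*(-2)) = 2*2 = 4)
(-274 + (147 + v))² = (-274 + (147 + 4))² = (-274 + 151)² = (-123)² = 15129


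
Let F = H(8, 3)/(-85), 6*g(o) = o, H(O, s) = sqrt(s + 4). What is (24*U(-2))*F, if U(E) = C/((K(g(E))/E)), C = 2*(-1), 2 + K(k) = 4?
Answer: -48*sqrt(7)/85 ≈ -1.4941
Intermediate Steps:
H(O, s) = sqrt(4 + s)
g(o) = o/6
K(k) = 2 (K(k) = -2 + 4 = 2)
C = -2
U(E) = -E (U(E) = -2*E/2 = -E)
F = -sqrt(7)/85 (F = sqrt(4 + 3)/(-85) = sqrt(7)*(-1/85) = -sqrt(7)/85 ≈ -0.031126)
(24*U(-2))*F = (24*(-1*(-2)))*(-sqrt(7)/85) = (24*2)*(-sqrt(7)/85) = 48*(-sqrt(7)/85) = -48*sqrt(7)/85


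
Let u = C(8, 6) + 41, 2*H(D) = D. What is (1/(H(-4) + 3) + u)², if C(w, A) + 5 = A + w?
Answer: 2601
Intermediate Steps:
H(D) = D/2
C(w, A) = -5 + A + w (C(w, A) = -5 + (A + w) = -5 + A + w)
u = 50 (u = (-5 + 6 + 8) + 41 = 9 + 41 = 50)
(1/(H(-4) + 3) + u)² = (1/((½)*(-4) + 3) + 50)² = (1/(-2 + 3) + 50)² = (1/1 + 50)² = (1 + 50)² = 51² = 2601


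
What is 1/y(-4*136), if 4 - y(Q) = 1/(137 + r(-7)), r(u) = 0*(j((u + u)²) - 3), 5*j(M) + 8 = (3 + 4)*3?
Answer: 137/547 ≈ 0.25046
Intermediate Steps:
j(M) = 13/5 (j(M) = -8/5 + ((3 + 4)*3)/5 = -8/5 + (7*3)/5 = -8/5 + (⅕)*21 = -8/5 + 21/5 = 13/5)
r(u) = 0 (r(u) = 0*(13/5 - 3) = 0*(-⅖) = 0)
y(Q) = 547/137 (y(Q) = 4 - 1/(137 + 0) = 4 - 1/137 = 547/137)
1/y(-4*136) = 1/(547/137) = 137/547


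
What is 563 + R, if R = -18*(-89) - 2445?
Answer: -280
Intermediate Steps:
R = -843 (R = 1602 - 2445 = -843)
563 + R = 563 - 843 = -280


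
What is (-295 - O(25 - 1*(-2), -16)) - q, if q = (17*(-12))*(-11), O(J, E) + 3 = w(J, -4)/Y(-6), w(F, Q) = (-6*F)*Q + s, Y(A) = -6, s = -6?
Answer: -2429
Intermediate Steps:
w(F, Q) = -6 - 6*F*Q (w(F, Q) = (-6*F)*Q - 6 = -6*F*Q - 6 = -6 - 6*F*Q)
O(J, E) = -2 - 4*J (O(J, E) = -3 + (-6 - 6*J*(-4))/(-6) = -3 + (-6 + 24*J)*(-⅙) = -3 + (1 - 4*J) = -2 - 4*J)
q = 2244 (q = -204*(-11) = 2244)
(-295 - O(25 - 1*(-2), -16)) - q = (-295 - (-2 - 4*(25 - 1*(-2)))) - 1*2244 = (-295 - (-2 - 4*(25 + 2))) - 2244 = (-295 - (-2 - 4*27)) - 2244 = (-295 - (-2 - 108)) - 2244 = (-295 - 1*(-110)) - 2244 = (-295 + 110) - 2244 = -185 - 2244 = -2429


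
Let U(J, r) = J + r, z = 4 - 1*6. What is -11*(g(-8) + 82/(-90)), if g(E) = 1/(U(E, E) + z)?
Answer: 319/30 ≈ 10.633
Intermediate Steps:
z = -2 (z = 4 - 6 = -2)
g(E) = 1/(-2 + 2*E) (g(E) = 1/((E + E) - 2) = 1/(2*E - 2) = 1/(-2 + 2*E))
-11*(g(-8) + 82/(-90)) = -11*(1/(2*(-1 - 8)) + 82/(-90)) = -11*((½)/(-9) + 82*(-1/90)) = -11*((½)*(-⅑) - 41/45) = -11*(-1/18 - 41/45) = -11*(-29/30) = 319/30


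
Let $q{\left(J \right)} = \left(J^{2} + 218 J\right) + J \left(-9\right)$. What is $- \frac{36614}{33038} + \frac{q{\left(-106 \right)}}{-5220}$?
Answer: $\frac{42395951}{43114590} \approx 0.98333$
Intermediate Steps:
$q{\left(J \right)} = J^{2} + 209 J$ ($q{\left(J \right)} = \left(J^{2} + 218 J\right) - 9 J = J^{2} + 209 J$)
$- \frac{36614}{33038} + \frac{q{\left(-106 \right)}}{-5220} = - \frac{36614}{33038} + \frac{\left(-106\right) \left(209 - 106\right)}{-5220} = \left(-36614\right) \frac{1}{33038} + \left(-106\right) 103 \left(- \frac{1}{5220}\right) = - \frac{18307}{16519} - - \frac{5459}{2610} = - \frac{18307}{16519} + \frac{5459}{2610} = \frac{42395951}{43114590}$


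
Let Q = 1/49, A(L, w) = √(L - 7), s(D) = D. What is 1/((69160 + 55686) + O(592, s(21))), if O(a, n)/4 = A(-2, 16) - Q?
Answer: 49959175/6237199141374 - 2401*I/3118599570687 ≈ 8.0099e-6 - 7.699e-10*I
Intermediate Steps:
A(L, w) = √(-7 + L)
Q = 1/49 ≈ 0.020408
O(a, n) = -4/49 + 12*I (O(a, n) = 4*(√(-7 - 2) - 1*1/49) = 4*(√(-9) - 1/49) = 4*(3*I - 1/49) = 4*(-1/49 + 3*I) = -4/49 + 12*I)
1/((69160 + 55686) + O(592, s(21))) = 1/((69160 + 55686) + (-4/49 + 12*I)) = 1/(124846 + (-4/49 + 12*I)) = 1/(6117450/49 + 12*I) = 2401*(6117450/49 - 12*I)/37423194848244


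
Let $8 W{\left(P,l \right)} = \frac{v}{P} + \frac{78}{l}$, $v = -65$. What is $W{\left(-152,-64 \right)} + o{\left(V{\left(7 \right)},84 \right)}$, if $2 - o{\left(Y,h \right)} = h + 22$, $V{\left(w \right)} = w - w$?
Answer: $- \frac{506337}{4864} \approx -104.1$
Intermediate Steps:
$W{\left(P,l \right)} = - \frac{65}{8 P} + \frac{39}{4 l}$ ($W{\left(P,l \right)} = \frac{- \frac{65}{P} + \frac{78}{l}}{8} = - \frac{65}{8 P} + \frac{39}{4 l}$)
$V{\left(w \right)} = 0$
$o{\left(Y,h \right)} = -20 - h$ ($o{\left(Y,h \right)} = 2 - \left(h + 22\right) = 2 - \left(22 + h\right) = -20 - h$)
$W{\left(-152,-64 \right)} + o{\left(V{\left(7 \right)},84 \right)} = \left(- \frac{65}{8 \left(-152\right)} + \frac{39}{4 \left(-64\right)}\right) - 104 = \left(\left(- \frac{65}{8}\right) \left(- \frac{1}{152}\right) + \frac{39}{4} \left(- \frac{1}{64}\right)\right) - 104 = \left(\frac{65}{1216} - \frac{39}{256}\right) - 104 = - \frac{481}{4864} - 104 = - \frac{506337}{4864}$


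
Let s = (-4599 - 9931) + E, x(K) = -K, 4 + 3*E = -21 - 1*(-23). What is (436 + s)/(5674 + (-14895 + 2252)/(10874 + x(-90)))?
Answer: -463601776/186591279 ≈ -2.4846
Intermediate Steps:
E = -2/3 (E = -4/3 + (-21 - 1*(-23))/3 = -4/3 + (-21 + 23)/3 = -4/3 + (1/3)*2 = -4/3 + 2/3 = -2/3 ≈ -0.66667)
s = -43592/3 (s = (-4599 - 9931) - 2/3 = -14530 - 2/3 = -43592/3 ≈ -14531.)
(436 + s)/(5674 + (-14895 + 2252)/(10874 + x(-90))) = (436 - 43592/3)/(5674 + (-14895 + 2252)/(10874 - 1*(-90))) = -42284/(3*(5674 - 12643/(10874 + 90))) = -42284/(3*(5674 - 12643/10964)) = -42284/(3*62197093/10964) = -42284/3*10964/62197093 = -463601776/186591279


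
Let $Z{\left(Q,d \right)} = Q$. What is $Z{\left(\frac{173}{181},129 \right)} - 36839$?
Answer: $- \frac{6667686}{181} \approx -36838.0$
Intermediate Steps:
$Z{\left(\frac{173}{181},129 \right)} - 36839 = \frac{173}{181} - 36839 = - \frac{6667686}{181}$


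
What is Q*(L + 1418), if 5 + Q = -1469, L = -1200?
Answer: -321332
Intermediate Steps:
Q = -1474 (Q = -5 - 1469 = -1474)
Q*(L + 1418) = -1474*(-1200 + 1418) = -1474*218 = -321332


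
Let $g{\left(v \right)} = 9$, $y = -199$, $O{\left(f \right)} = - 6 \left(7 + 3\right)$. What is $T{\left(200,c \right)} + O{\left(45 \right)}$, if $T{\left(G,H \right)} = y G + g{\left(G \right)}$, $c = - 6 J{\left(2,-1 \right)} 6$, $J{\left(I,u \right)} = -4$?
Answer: $-39851$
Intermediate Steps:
$O{\left(f \right)} = -60$ ($O{\left(f \right)} = \left(-6\right) 10 = -60$)
$c = 144$ ($c = \left(-6\right) \left(-4\right) 6 = 24 \cdot 6 = 144$)
$T{\left(G,H \right)} = 9 - 199 G$ ($T{\left(G,H \right)} = - 199 G + 9 = 9 - 199 G$)
$T{\left(200,c \right)} + O{\left(45 \right)} = \left(9 - 39800\right) - 60 = -39791 - 60 = -39851$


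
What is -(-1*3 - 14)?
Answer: 17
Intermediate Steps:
-(-1*3 - 14) = -(-3 - 14) = -1*(-17) = 17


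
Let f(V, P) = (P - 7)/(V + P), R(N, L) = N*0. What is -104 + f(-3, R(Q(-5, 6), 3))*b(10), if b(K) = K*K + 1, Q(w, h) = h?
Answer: 395/3 ≈ 131.67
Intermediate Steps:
R(N, L) = 0
f(V, P) = (-7 + P)/(P + V)
b(K) = 1 + K**2 (b(K) = K**2 + 1 = 1 + K**2)
-104 + f(-3, R(Q(-5, 6), 3))*b(10) = -104 + ((-7 + 0)/(0 - 3))*(1 + 10**2) = -104 + (-7/(-3))*(1 + 100) = -104 - 1/3*(-7)*101 = -104 + (7/3)*101 = -104 + 707/3 = 395/3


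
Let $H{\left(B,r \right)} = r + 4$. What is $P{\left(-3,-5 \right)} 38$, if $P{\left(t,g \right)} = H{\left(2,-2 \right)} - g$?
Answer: $266$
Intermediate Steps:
$H{\left(B,r \right)} = 4 + r$
$P{\left(t,g \right)} = 2 - g$ ($P{\left(t,g \right)} = \left(4 - 2\right) - g = 2 - g$)
$P{\left(-3,-5 \right)} 38 = \left(2 - -5\right) 38 = \left(2 + 5\right) 38 = 7 \cdot 38 = 266$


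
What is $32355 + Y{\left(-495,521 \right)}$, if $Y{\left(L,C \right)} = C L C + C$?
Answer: $-134330419$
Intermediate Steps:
$Y{\left(L,C \right)} = C + L C^{2}$ ($Y{\left(L,C \right)} = L C^{2} + C = C + L C^{2}$)
$32355 + Y{\left(-495,521 \right)} = 32355 + 521 \left(1 + 521 \left(-495\right)\right) = 32355 + 521 \left(1 - 257895\right) = 32355 + 521 \left(-257894\right) = 32355 - 134362774 = -134330419$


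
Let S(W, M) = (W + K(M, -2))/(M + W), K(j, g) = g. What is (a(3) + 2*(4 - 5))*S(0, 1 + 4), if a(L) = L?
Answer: -⅖ ≈ -0.40000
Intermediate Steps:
S(W, M) = (-2 + W)/(M + W) (S(W, M) = (W - 2)/(M + W) = (-2 + W)/(M + W))
(a(3) + 2*(4 - 5))*S(0, 1 + 4) = (3 + 2*(4 - 5))*((-2 + 0)/((1 + 4) + 0)) = (3 + 2*(-1))*(-2/(5 + 0)) = (3 - 2)*(-2/5) = 1*((⅕)*(-2)) = 1*(-⅖) = -⅖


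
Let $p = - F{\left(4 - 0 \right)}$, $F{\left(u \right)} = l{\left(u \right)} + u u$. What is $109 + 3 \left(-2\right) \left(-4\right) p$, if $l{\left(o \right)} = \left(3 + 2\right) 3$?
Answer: $-635$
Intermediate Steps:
$l{\left(o \right)} = 15$ ($l{\left(o \right)} = 5 \cdot 3 = 15$)
$F{\left(u \right)} = 15 + u^{2}$ ($F{\left(u \right)} = 15 + u u = 15 + u^{2}$)
$p = -31$ ($p = - (15 + \left(4 - 0\right)^{2}) = - (15 + \left(4 + 0\right)^{2}) = - (15 + 4^{2}) = - (15 + 16) = \left(-1\right) 31 = -31$)
$109 + 3 \left(-2\right) \left(-4\right) p = 109 + 3 \left(-2\right) \left(-4\right) \left(-31\right) = 109 + \left(-6\right) \left(-4\right) \left(-31\right) = 109 + 24 \left(-31\right) = 109 - 744 = -635$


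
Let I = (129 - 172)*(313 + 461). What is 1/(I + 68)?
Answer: -1/33214 ≈ -3.0108e-5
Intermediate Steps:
I = -33282 (I = -43*774 = -33282)
1/(I + 68) = 1/(-33282 + 68) = 1/(-33214) = -1/33214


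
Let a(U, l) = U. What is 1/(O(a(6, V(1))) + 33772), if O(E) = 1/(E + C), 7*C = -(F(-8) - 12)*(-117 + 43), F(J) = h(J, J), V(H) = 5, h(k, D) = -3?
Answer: 1068/36068489 ≈ 2.9610e-5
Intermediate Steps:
F(J) = -3
C = -1110/7 (C = (-(-3 - 12)*(-117 + 43))/7 = (-(-15)*(-74))/7 = (-1*1110)/7 = (1/7)*(-1110) = -1110/7 ≈ -158.57)
O(E) = 1/(-1110/7 + E) (O(E) = 1/(E - 1110/7) = 1/(-1110/7 + E))
1/(O(a(6, V(1))) + 33772) = 1/(7/(-1110 + 7*6) + 33772) = 1/(7/(-1110 + 42) + 33772) = 1/(7/(-1068) + 33772) = 1/(7*(-1/1068) + 33772) = 1/(-7/1068 + 33772) = 1/(36068489/1068) = 1068/36068489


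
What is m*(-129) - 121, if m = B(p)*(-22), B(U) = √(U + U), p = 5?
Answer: -121 + 2838*√10 ≈ 8853.5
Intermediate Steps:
B(U) = √2*√U (B(U) = √(2*U) = √2*√U)
m = -22*√10 (m = (√2*√5)*(-22) = √10*(-22) = -22*√10 ≈ -69.570)
m*(-129) - 121 = -22*√10*(-129) - 121 = 2838*√10 - 121 = -121 + 2838*√10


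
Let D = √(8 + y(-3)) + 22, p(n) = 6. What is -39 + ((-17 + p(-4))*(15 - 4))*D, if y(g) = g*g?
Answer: -2701 - 121*√17 ≈ -3199.9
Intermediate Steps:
y(g) = g²
D = 22 + √17 (D = √(8 + (-3)²) + 22 = √(8 + 9) + 22 = √17 + 22 = 22 + √17 ≈ 26.123)
-39 + ((-17 + p(-4))*(15 - 4))*D = -39 + ((-17 + 6)*(15 - 4))*(22 + √17) = -39 + (-11*11)*(22 + √17) = -39 - 121*(22 + √17) = -39 + (-2662 - 121*√17) = -2701 - 121*√17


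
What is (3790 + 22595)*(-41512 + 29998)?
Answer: -303796890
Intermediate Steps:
(3790 + 22595)*(-41512 + 29998) = 26385*(-11514) = -303796890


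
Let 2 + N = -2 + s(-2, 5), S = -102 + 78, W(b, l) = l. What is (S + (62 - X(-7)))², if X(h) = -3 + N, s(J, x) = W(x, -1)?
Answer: 2116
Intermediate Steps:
S = -24
s(J, x) = -1
N = -5 (N = -2 + (-2 - 1) = -2 - 3 = -5)
X(h) = -8 (X(h) = -3 - 5 = -8)
(S + (62 - X(-7)))² = (-24 + (62 - 1*(-8)))² = (-24 + (62 + 8))² = (-24 + 70)² = 46² = 2116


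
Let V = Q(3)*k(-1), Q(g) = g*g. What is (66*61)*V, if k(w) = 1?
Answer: 36234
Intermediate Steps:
Q(g) = g²
V = 9 (V = 3²*1 = 9*1 = 9)
(66*61)*V = (66*61)*9 = 4026*9 = 36234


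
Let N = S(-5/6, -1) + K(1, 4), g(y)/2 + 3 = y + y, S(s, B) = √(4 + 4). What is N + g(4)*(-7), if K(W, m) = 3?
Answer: -67 + 2*√2 ≈ -64.172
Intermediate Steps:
S(s, B) = 2*√2 (S(s, B) = √8 = 2*√2)
g(y) = -6 + 4*y (g(y) = -6 + 2*(y + y) = -6 + 2*(2*y) = -6 + 4*y)
N = 3 + 2*√2 (N = 2*√2 + 3 = 3 + 2*√2 ≈ 5.8284)
N + g(4)*(-7) = (3 + 2*√2) + (-6 + 4*4)*(-7) = (3 + 2*√2) + (-6 + 16)*(-7) = (3 + 2*√2) + 10*(-7) = (3 + 2*√2) - 70 = -67 + 2*√2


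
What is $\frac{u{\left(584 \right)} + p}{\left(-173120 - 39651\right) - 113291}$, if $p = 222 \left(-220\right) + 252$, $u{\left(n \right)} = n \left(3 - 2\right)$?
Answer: $\frac{2182}{14821} \approx 0.14722$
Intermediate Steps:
$u{\left(n \right)} = n$ ($u{\left(n \right)} = n 1 = n$)
$p = -48588$ ($p = -48840 + 252 = -48588$)
$\frac{u{\left(584 \right)} + p}{\left(-173120 - 39651\right) - 113291} = \frac{584 - 48588}{\left(-173120 - 39651\right) - 113291} = - \frac{48004}{\left(-173120 - 39651\right) - 113291} = - \frac{48004}{-212771 - 113291} = - \frac{48004}{-326062} = \left(-48004\right) \left(- \frac{1}{326062}\right) = \frac{2182}{14821}$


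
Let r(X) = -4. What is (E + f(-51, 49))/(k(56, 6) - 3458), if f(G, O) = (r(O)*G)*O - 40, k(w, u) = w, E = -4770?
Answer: -2593/1701 ≈ -1.5244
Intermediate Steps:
f(G, O) = -40 - 4*G*O (f(G, O) = (-4*G)*O - 40 = -4*G*O - 40 = -40 - 4*G*O)
(E + f(-51, 49))/(k(56, 6) - 3458) = (-4770 + (-40 - 4*(-51)*49))/(56 - 3458) = (-4770 + (-40 + 9996))/(-3402) = (-4770 + 9956)*(-1/3402) = 5186*(-1/3402) = -2593/1701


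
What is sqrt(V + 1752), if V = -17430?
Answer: 3*I*sqrt(1742) ≈ 125.21*I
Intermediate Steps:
sqrt(V + 1752) = sqrt(-17430 + 1752) = sqrt(-15678) = 3*I*sqrt(1742)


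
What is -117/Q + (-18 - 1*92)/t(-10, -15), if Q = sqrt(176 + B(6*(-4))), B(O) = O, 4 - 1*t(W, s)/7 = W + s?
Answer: -110/203 - 117*sqrt(38)/76 ≈ -10.032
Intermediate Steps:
t(W, s) = 28 - 7*W - 7*s (t(W, s) = 28 - 7*(W + s) = 28 + (-7*W - 7*s) = 28 - 7*W - 7*s)
Q = 2*sqrt(38) (Q = sqrt(176 + 6*(-4)) = sqrt(176 - 24) = sqrt(152) = 2*sqrt(38) ≈ 12.329)
-117/Q + (-18 - 1*92)/t(-10, -15) = -117*sqrt(38)/76 + (-18 - 1*92)/(28 - 7*(-10) - 7*(-15)) = -117*sqrt(38)/76 + (-18 - 92)/(28 + 70 + 105) = -117*sqrt(38)/76 - 110/203 = -110/203 - 117*sqrt(38)/76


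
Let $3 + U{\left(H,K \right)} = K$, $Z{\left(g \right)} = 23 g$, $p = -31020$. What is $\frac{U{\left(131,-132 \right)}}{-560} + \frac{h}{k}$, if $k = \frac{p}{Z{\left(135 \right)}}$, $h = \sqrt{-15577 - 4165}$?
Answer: $\frac{27}{112} - \frac{207 i \sqrt{19742}}{2068} \approx 0.24107 - 14.064 i$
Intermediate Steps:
$h = i \sqrt{19742}$ ($h = \sqrt{-19742} = i \sqrt{19742} \approx 140.51 i$)
$U{\left(H,K \right)} = -3 + K$
$k = - \frac{2068}{207}$ ($k = - \frac{31020}{23 \cdot 135} = - \frac{31020}{3105} = \left(-31020\right) \frac{1}{3105} = - \frac{2068}{207} \approx -9.9903$)
$\frac{U{\left(131,-132 \right)}}{-560} + \frac{h}{k} = \frac{-3 - 132}{-560} + \frac{i \sqrt{19742}}{- \frac{2068}{207}} = \left(-135\right) \left(- \frac{1}{560}\right) + i \sqrt{19742} \left(- \frac{207}{2068}\right) = \frac{27}{112} - \frac{207 i \sqrt{19742}}{2068}$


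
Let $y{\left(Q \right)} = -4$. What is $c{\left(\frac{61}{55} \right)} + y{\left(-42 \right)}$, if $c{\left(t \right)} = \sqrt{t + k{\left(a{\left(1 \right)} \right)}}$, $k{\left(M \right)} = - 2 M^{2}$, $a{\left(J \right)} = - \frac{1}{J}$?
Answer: $-4 + \frac{7 i \sqrt{55}}{55} \approx -4.0 + 0.94388 i$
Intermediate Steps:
$c{\left(t \right)} = \sqrt{-2 + t}$ ($c{\left(t \right)} = \sqrt{t - 2 \left(- 1^{-1}\right)^{2}} = \sqrt{t - 2 \left(\left(-1\right) 1\right)^{2}} = \sqrt{t - 2 \left(-1\right)^{2}} = \sqrt{t - 2} = \sqrt{-2 + t}$)
$c{\left(\frac{61}{55} \right)} + y{\left(-42 \right)} = \sqrt{-2 + \frac{61}{55}} - 4 = \sqrt{- \frac{49}{55}} - 4 = \frac{7 i \sqrt{55}}{55} - 4 = -4 + \frac{7 i \sqrt{55}}{55}$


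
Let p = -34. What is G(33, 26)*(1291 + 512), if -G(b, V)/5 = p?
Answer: 306510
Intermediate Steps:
G(b, V) = 170 (G(b, V) = -5*(-34) = 170)
G(33, 26)*(1291 + 512) = 170*(1291 + 512) = 170*1803 = 306510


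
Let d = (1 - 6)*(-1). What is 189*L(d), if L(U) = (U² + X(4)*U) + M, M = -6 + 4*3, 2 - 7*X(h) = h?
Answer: 5589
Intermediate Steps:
X(h) = 2/7 - h/7
M = 6 (M = -6 + 12 = 6)
d = 5 (d = -5*(-1) = 5)
L(U) = 6 + U² - 2*U/7 (L(U) = (U² + (2/7 - ⅐*4)*U) + 6 = (U² + (2/7 - 4/7)*U) + 6 = (U² - 2*U/7) + 6 = 6 + U² - 2*U/7)
189*L(d) = 189*(6 + 5² - 2/7*5) = 189*(6 + 25 - 10/7) = 189*(207/7) = 5589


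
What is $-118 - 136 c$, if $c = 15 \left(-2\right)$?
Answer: $3962$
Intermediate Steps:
$c = -30$
$-118 - 136 c = -118 - -4080 = -118 + 4080 = 3962$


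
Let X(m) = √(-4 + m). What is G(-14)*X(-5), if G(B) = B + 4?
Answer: -30*I ≈ -30.0*I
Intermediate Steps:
G(B) = 4 + B
G(-14)*X(-5) = (4 - 14)*√(-4 - 5) = -30*I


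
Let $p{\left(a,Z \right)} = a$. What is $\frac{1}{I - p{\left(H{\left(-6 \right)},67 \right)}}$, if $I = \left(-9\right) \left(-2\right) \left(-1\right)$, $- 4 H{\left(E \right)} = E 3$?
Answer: $- \frac{2}{45} \approx -0.044444$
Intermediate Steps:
$H{\left(E \right)} = - \frac{3 E}{4}$ ($H{\left(E \right)} = - \frac{E 3}{4} = - \frac{3 E}{4}$)
$I = -18$ ($I = 18 \left(-1\right) = -18$)
$\frac{1}{I - p{\left(H{\left(-6 \right)},67 \right)}} = \frac{1}{-18 - \left(- \frac{3}{4}\right) \left(-6\right)} = \frac{1}{-18 - \frac{9}{2}} = \frac{1}{- \frac{45}{2}} = - \frac{2}{45}$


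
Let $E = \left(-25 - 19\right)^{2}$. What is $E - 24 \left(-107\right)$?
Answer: $4504$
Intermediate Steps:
$E = 1936$ ($E = \left(-44\right)^{2} = 1936$)
$E - 24 \left(-107\right) = 1936 - 24 \left(-107\right) = 1936 - -2568 = 1936 + 2568 = 4504$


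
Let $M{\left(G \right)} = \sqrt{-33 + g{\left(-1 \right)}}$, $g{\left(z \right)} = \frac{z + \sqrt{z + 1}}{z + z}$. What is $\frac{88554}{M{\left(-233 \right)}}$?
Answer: $- \frac{88554 i \sqrt{130}}{65} \approx - 15533.0 i$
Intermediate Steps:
$g{\left(z \right)} = \frac{z + \sqrt{1 + z}}{2 z}$
$M{\left(G \right)} = \frac{i \sqrt{130}}{2}$ ($M{\left(G \right)} = \sqrt{-33 + \frac{-1 + \sqrt{1 - 1}}{2 \left(-1\right)}} = \sqrt{-33 + \frac{1}{2} \left(-1\right) \left(-1 + \sqrt{0}\right)} = \sqrt{-33 + \frac{1}{2} \left(-1\right) \left(-1 + 0\right)} = \sqrt{-33 + \frac{1}{2} \left(-1\right) \left(-1\right)} = \sqrt{-33 + \frac{1}{2}} = \sqrt{- \frac{65}{2}} = \frac{i \sqrt{130}}{2}$)
$\frac{88554}{M{\left(-233 \right)}} = \frac{88554}{\frac{1}{2} i \sqrt{130}} = 88554 \left(- \frac{i \sqrt{130}}{65}\right) = - \frac{88554 i \sqrt{130}}{65}$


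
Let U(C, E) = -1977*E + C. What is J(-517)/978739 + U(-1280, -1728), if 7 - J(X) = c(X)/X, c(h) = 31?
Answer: 1728005390955138/506008063 ≈ 3.4150e+6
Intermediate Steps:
U(C, E) = C - 1977*E
J(X) = 7 - 31/X
J(-517)/978739 + U(-1280, -1728) = (7 - 31/(-517))/978739 + (-1280 - 1977*(-1728)) = (7 - 31*(-1/517))*(1/978739) + (-1280 + 3416256) = (7 + 31/517)*(1/978739) + 3414976 = (3650/517)*(1/978739) + 3414976 = 3650/506008063 + 3414976 = 1728005390955138/506008063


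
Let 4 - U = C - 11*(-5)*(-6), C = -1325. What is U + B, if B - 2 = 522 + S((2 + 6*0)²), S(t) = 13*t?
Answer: 2235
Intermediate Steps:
U = 1659 (U = 4 - (-1325 - 11*(-5)*(-6)) = 4 - (-1325 + 55*(-6)) = 4 - (-1325 - 330) = 4 - 1*(-1655) = 4 + 1655 = 1659)
B = 576 (B = 2 + (522 + 13*(2 + 6*0)²) = 2 + (522 + 13*(2 + 0)²) = 2 + (522 + 13*2²) = 2 + (522 + 13*4) = 2 + (522 + 52) = 2 + 574 = 576)
U + B = 1659 + 576 = 2235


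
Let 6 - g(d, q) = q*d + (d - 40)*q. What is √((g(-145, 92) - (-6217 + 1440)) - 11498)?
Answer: √23645 ≈ 153.77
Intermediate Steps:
g(d, q) = 6 - d*q - q*(-40 + d) (g(d, q) = 6 - (q*d + (d - 40)*q) = 6 - (d*q + (-40 + d)*q) = 6 - (d*q + q*(-40 + d)) = 6 + (-d*q - q*(-40 + d)) = 6 - d*q - q*(-40 + d))
√((g(-145, 92) - (-6217 + 1440)) - 11498) = √(((6 + 40*92 - 2*(-145)*92) - (-6217 + 1440)) - 11498) = √(((6 + 3680 + 26680) - 1*(-4777)) - 11498) = √((30366 + 4777) - 11498) = √(35143 - 11498) = √23645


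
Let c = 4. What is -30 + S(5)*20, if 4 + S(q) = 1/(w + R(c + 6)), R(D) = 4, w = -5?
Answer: -130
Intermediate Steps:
S(q) = -5 (S(q) = -4 + 1/(-5 + 4) = -4 + 1/(-1) = -4 - 1 = -5)
-30 + S(5)*20 = -30 - 5*20 = -30 - 100 = -130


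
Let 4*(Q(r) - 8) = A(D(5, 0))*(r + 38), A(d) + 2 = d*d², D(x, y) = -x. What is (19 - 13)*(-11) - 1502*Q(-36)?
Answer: 83295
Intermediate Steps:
A(d) = -2 + d³ (A(d) = -2 + d*d² = -2 + d³)
Q(r) = -2397/2 - 127*r/4 (Q(r) = 8 + ((-2 + (-1*5)³)*(r + 38))/4 = 8 + ((-2 + (-5)³)*(38 + r))/4 = 8 + ((-2 - 125)*(38 + r))/4 = 8 + (-127*(38 + r))/4 = 8 + (-4826 - 127*r)/4 = 8 + (-2413/2 - 127*r/4) = -2397/2 - 127*r/4)
(19 - 13)*(-11) - 1502*Q(-36) = (19 - 13)*(-11) - 1502*(-2397/2 - 127/4*(-36)) = 6*(-11) - 1502*(-2397/2 + 1143) = -66 - 1502*(-111/2) = -66 + 83361 = 83295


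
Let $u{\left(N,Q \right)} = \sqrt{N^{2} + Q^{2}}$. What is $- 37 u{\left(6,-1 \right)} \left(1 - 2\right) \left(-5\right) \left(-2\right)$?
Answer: $370 \sqrt{37} \approx 2250.6$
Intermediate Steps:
$- 37 u{\left(6,-1 \right)} \left(1 - 2\right) \left(-5\right) \left(-2\right) = - 37 \sqrt{6^{2} + \left(-1\right)^{2}} \left(1 - 2\right) \left(-5\right) \left(-2\right) = - 37 \sqrt{36 + 1} \left(-1\right) \left(-5\right) \left(-2\right) = - 37 \sqrt{37} \cdot 5 \left(-2\right) = - 37 \sqrt{37} \left(-10\right) = 370 \sqrt{37}$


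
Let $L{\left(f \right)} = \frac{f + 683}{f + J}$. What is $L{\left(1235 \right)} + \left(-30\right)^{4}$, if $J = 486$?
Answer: $\frac{1394011918}{1721} \approx 8.1 \cdot 10^{5}$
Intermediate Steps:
$L{\left(f \right)} = \frac{683 + f}{486 + f}$ ($L{\left(f \right)} = \frac{f + 683}{f + 486} = \frac{683 + f}{486 + f}$)
$L{\left(1235 \right)} + \left(-30\right)^{4} = \frac{683 + 1235}{486 + 1235} + \left(-30\right)^{4} = \frac{1}{1721} \cdot 1918 + 810000 = \frac{1918}{1721} + 810000 = \frac{1394011918}{1721}$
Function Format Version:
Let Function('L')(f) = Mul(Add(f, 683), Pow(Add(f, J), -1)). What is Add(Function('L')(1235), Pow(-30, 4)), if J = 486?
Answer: Rational(1394011918, 1721) ≈ 8.1000e+5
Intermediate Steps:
Function('L')(f) = Mul(Pow(Add(486, f), -1), Add(683, f)) (Function('L')(f) = Mul(Add(f, 683), Pow(Add(f, 486), -1)) = Mul(Add(683, f), Pow(Add(486, f), -1)) = Mul(Pow(Add(486, f), -1), Add(683, f)))
Add(Function('L')(1235), Pow(-30, 4)) = Add(Mul(Pow(Add(486, 1235), -1), Add(683, 1235)), Pow(-30, 4)) = Add(Mul(Pow(1721, -1), 1918), 810000) = Add(Mul(Rational(1, 1721), 1918), 810000) = Add(Rational(1918, 1721), 810000) = Rational(1394011918, 1721)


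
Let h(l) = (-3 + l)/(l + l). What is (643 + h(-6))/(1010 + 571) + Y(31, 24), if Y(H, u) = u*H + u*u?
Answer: 8350255/6324 ≈ 1320.4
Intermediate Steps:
Y(H, u) = u**2 + H*u (Y(H, u) = H*u + u**2 = u**2 + H*u)
h(l) = (-3 + l)/(2*l) (h(l) = (-3 + l)/((2*l)) = (-3 + l)*(1/(2*l)) = (-3 + l)/(2*l))
(643 + h(-6))/(1010 + 571) + Y(31, 24) = (643 + (1/2)*(-3 - 6)/(-6))/(1010 + 571) + 24*(31 + 24) = (643 + (1/2)*(-1/6)*(-9))/1581 + 24*55 = (643 + 3/4)/1581 + 1320 = (1/1581)*(2575/4) + 1320 = 2575/6324 + 1320 = 8350255/6324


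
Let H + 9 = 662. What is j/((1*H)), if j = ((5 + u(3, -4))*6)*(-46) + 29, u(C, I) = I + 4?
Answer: -1351/653 ≈ -2.0689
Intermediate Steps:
H = 653 (H = -9 + 662 = 653)
u(C, I) = 4 + I
j = -1351 (j = ((5 + (4 - 4))*6)*(-46) + 29 = ((5 + 0)*6)*(-46) + 29 = (5*6)*(-46) + 29 = 30*(-46) + 29 = -1380 + 29 = -1351)
j/((1*H)) = -1351/(1*653) = -1351/653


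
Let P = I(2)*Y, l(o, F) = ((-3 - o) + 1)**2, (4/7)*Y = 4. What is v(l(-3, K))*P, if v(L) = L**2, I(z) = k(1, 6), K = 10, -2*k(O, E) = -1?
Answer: 7/2 ≈ 3.5000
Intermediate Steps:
k(O, E) = 1/2 (k(O, E) = -1/2*(-1) = 1/2)
I(z) = 1/2
Y = 7 (Y = (7/4)*4 = 7)
l(o, F) = (-2 - o)**2
P = 7/2 (P = (1/2)*7 = 7/2 ≈ 3.5000)
v(l(-3, K))*P = ((2 - 3)**2)**2*(7/2) = ((-1)**2)**2*(7/2) = 1**2*(7/2) = 1*(7/2) = 7/2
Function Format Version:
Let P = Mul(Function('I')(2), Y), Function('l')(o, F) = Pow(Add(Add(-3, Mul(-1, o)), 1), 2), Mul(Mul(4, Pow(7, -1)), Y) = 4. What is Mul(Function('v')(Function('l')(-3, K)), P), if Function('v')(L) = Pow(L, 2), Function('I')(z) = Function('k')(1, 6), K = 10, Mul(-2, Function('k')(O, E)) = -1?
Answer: Rational(7, 2) ≈ 3.5000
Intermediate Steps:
Function('k')(O, E) = Rational(1, 2) (Function('k')(O, E) = Mul(Rational(-1, 2), -1) = Rational(1, 2))
Function('I')(z) = Rational(1, 2)
Y = 7 (Y = Mul(Rational(7, 4), 4) = 7)
Function('l')(o, F) = Pow(Add(-2, Mul(-1, o)), 2)
P = Rational(7, 2) (P = Mul(Rational(1, 2), 7) = Rational(7, 2) ≈ 3.5000)
Mul(Function('v')(Function('l')(-3, K)), P) = Mul(Pow(Pow(Add(2, -3), 2), 2), Rational(7, 2)) = Mul(Pow(Pow(-1, 2), 2), Rational(7, 2)) = Mul(Pow(1, 2), Rational(7, 2)) = Mul(1, Rational(7, 2)) = Rational(7, 2)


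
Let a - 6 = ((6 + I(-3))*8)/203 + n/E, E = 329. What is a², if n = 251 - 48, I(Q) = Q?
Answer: 4129476121/91030681 ≈ 45.364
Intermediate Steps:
n = 203
a = 64261/9541 (a = 6 + (((6 - 3)*8)/203 + 203/329) = 6 + ((3*8)*(1/203) + 203*(1/329)) = 6 + (24*(1/203) + 29/47) = 6 + (24/203 + 29/47) = 6 + 7015/9541 = 64261/9541 ≈ 6.7352)
a² = (64261/9541)² = 4129476121/91030681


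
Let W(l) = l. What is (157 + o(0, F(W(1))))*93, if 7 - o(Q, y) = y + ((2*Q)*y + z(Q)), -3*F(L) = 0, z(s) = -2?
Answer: 15438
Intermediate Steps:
F(L) = 0 (F(L) = -⅓*0 = 0)
o(Q, y) = 9 - y - 2*Q*y (o(Q, y) = 7 - (y + ((2*Q)*y - 2)) = 7 - (y + (2*Q*y - 2)) = 7 - (y + (-2 + 2*Q*y)) = 7 - (-2 + y + 2*Q*y) = 7 + (2 - y - 2*Q*y) = 9 - y - 2*Q*y)
(157 + o(0, F(W(1))))*93 = (157 + (9 - 1*0 - 2*0*0))*93 = (157 + (9 + 0 + 0))*93 = (157 + 9)*93 = 166*93 = 15438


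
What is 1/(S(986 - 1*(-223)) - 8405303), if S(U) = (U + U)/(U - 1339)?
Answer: -5/42026608 ≈ -1.1897e-7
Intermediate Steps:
S(U) = 2*U/(-1339 + U) (S(U) = (2*U)/(-1339 + U) = 2*U/(-1339 + U))
1/(S(986 - 1*(-223)) - 8405303) = 1/(2*(986 - 1*(-223))/(-1339 + (986 - 1*(-223))) - 8405303) = 1/(2*(986 + 223)/(-1339 + (986 + 223)) - 8405303) = 1/(2*1209/(-1339 + 1209) - 8405303) = 1/(2*1209/(-130) - 8405303) = 1/(2*1209*(-1/130) - 8405303) = 1/(-93/5 - 8405303) = 1/(-42026608/5) = -5/42026608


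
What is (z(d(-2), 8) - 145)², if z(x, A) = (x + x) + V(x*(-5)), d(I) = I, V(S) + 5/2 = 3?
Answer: 88209/4 ≈ 22052.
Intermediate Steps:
V(S) = ½ (V(S) = -5/2 + 3 = ½)
z(x, A) = ½ + 2*x (z(x, A) = (x + x) + ½ = 2*x + ½ = ½ + 2*x)
(z(d(-2), 8) - 145)² = ((½ + 2*(-2)) - 145)² = ((½ - 4) - 145)² = (-7/2 - 145)² = (-297/2)² = 88209/4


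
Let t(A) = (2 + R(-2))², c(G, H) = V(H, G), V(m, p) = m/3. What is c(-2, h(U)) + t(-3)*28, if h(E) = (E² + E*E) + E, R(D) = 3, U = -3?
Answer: 705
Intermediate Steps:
h(E) = E + 2*E² (h(E) = (E² + E²) + E = 2*E² + E = E + 2*E²)
V(m, p) = m/3 (V(m, p) = m*(⅓) = m/3)
c(G, H) = H/3
t(A) = 25 (t(A) = (2 + 3)² = 5² = 25)
c(-2, h(U)) + t(-3)*28 = (-3*(1 + 2*(-3)))/3 + 25*28 = (-3*(1 - 6))/3 + 700 = (-3*(-5))/3 + 700 = (⅓)*15 + 700 = 5 + 700 = 705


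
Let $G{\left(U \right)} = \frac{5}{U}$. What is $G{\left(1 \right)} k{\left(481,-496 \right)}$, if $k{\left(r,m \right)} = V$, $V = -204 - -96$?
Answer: $-540$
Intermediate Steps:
$V = -108$ ($V = -204 + 96 = -108$)
$k{\left(r,m \right)} = -108$
$G{\left(1 \right)} k{\left(481,-496 \right)} = \frac{5}{1} \left(-108\right) = 5 \cdot 1 \left(-108\right) = 5 \left(-108\right) = -540$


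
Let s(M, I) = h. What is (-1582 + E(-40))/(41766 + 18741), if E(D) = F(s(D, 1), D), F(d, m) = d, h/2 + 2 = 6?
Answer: -1574/60507 ≈ -0.026014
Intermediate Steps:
h = 8 (h = -4 + 2*6 = -4 + 12 = 8)
s(M, I) = 8
E(D) = 8
(-1582 + E(-40))/(41766 + 18741) = (-1582 + 8)/(41766 + 18741) = -1574/60507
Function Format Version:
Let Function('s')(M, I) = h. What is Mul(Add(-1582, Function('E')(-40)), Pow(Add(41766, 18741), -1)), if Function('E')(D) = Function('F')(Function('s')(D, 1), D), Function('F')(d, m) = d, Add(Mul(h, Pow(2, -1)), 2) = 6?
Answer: Rational(-1574, 60507) ≈ -0.026014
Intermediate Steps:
h = 8 (h = Add(-4, Mul(2, 6)) = Add(-4, 12) = 8)
Function('s')(M, I) = 8
Function('E')(D) = 8
Mul(Add(-1582, Function('E')(-40)), Pow(Add(41766, 18741), -1)) = Mul(Add(-1582, 8), Pow(Add(41766, 18741), -1)) = Mul(-1574, Pow(60507, -1)) = Mul(-1574, Rational(1, 60507)) = Rational(-1574, 60507)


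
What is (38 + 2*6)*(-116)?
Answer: -5800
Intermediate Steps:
(38 + 2*6)*(-116) = (38 + 12)*(-116) = 50*(-116) = -5800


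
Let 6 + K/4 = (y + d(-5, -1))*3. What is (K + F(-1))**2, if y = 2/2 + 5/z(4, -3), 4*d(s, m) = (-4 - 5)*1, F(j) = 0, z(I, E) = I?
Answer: 576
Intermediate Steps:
d(s, m) = -9/4 (d(s, m) = ((-4 - 5)*1)/4 = (-9*1)/4 = (1/4)*(-9) = -9/4)
y = 9/4 (y = 2/2 + 5/4 = 2*(1/2) + 5*(1/4) = 1 + 5/4 = 9/4 ≈ 2.2500)
K = -24 (K = -24 + 4*((9/4 - 9/4)*3) = -24 + 4*(0*3) = -24 + 4*0 = -24 + 0 = -24)
(K + F(-1))**2 = (-24 + 0)**2 = (-24)**2 = 576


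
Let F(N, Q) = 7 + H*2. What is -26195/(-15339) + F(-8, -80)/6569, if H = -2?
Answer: 172120972/100761891 ≈ 1.7082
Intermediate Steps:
F(N, Q) = 3 (F(N, Q) = 7 - 2*2 = 7 - 4 = 3)
-26195/(-15339) + F(-8, -80)/6569 = -26195/(-15339) + 3/6569 = -26195*(-1/15339) + 3*(1/6569) = 26195/15339 + 3/6569 = 172120972/100761891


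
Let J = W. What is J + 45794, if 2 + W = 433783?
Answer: 479575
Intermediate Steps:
W = 433781 (W = -2 + 433783 = 433781)
J = 433781
J + 45794 = 433781 + 45794 = 479575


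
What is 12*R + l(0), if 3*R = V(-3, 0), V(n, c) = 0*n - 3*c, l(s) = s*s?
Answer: 0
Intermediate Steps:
l(s) = s²
V(n, c) = -3*c (V(n, c) = 0 - 3*c = -3*c)
R = 0 (R = (-3*0)/3 = (⅓)*0 = 0)
12*R + l(0) = 12*0 + 0² = 0 + 0 = 0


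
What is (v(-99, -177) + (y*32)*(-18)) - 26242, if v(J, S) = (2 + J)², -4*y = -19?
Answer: -19569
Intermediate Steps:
y = 19/4 (y = -¼*(-19) = 19/4 ≈ 4.7500)
(v(-99, -177) + (y*32)*(-18)) - 26242 = ((2 - 99)² + ((19/4)*32)*(-18)) - 26242 = ((-97)² + 152*(-18)) - 26242 = (9409 - 2736) - 26242 = 6673 - 26242 = -19569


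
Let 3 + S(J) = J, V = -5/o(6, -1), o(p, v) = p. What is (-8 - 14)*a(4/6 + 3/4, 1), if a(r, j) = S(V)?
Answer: 253/3 ≈ 84.333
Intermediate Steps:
V = -⅚ (V = -5/6 = -5*⅙ = -⅚ ≈ -0.83333)
S(J) = -3 + J
a(r, j) = -23/6 (a(r, j) = -3 - ⅚ = -23/6)
(-8 - 14)*a(4/6 + 3/4, 1) = (-8 - 14)*(-23/6) = -22*(-23/6) = 253/3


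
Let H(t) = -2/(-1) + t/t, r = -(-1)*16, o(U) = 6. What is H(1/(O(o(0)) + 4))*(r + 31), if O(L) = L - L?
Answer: 141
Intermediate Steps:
O(L) = 0
r = 16 (r = -1*(-16) = 16)
H(t) = 3 (H(t) = -2*(-1) + 1 = 2 + 1 = 3)
H(1/(O(o(0)) + 4))*(r + 31) = 3*(16 + 31) = 3*47 = 141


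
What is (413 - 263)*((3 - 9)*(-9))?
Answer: 8100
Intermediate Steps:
(413 - 263)*((3 - 9)*(-9)) = 150*(-6*(-9)) = 150*54 = 8100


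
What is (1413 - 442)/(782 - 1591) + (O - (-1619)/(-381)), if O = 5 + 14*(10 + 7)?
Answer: 73219925/308229 ≈ 237.55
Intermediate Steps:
O = 243 (O = 5 + 14*17 = 5 + 238 = 243)
(1413 - 442)/(782 - 1591) + (O - (-1619)/(-381)) = (1413 - 442)/(782 - 1591) + (243 - (-1619)/(-381)) = 971/(-809) + (243 - (-1619)*(-1)/381) = 971*(-1/809) + (243 - 1*1619/381) = -971/809 + (243 - 1619/381) = -971/809 + 90964/381 = 73219925/308229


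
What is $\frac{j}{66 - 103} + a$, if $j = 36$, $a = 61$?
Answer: $\frac{2221}{37} \approx 60.027$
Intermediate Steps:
$\frac{j}{66 - 103} + a = \frac{1}{66 - 103} \cdot 36 + 61 = \frac{1}{-37} \cdot 36 + 61 = \left(- \frac{1}{37}\right) 36 + 61 = - \frac{36}{37} + 61 = \frac{2221}{37}$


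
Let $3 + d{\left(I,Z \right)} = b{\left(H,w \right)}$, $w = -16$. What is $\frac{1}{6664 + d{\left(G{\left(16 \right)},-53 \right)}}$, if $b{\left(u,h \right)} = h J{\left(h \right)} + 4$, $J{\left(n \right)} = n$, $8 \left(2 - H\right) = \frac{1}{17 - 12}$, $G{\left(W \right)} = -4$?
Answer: $\frac{1}{6921} \approx 0.00014449$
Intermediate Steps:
$H = \frac{79}{40}$ ($H = 2 - \frac{1}{8 \left(17 - 12\right)} = 2 - \frac{1}{8 \cdot 5} = 2 - \frac{1}{40} = \frac{79}{40} \approx 1.975$)
$b{\left(u,h \right)} = 4 + h^{2}$ ($b{\left(u,h \right)} = h h + 4 = h^{2} + 4 = 4 + h^{2}$)
$d{\left(I,Z \right)} = 257$ ($d{\left(I,Z \right)} = -3 + \left(4 + \left(-16\right)^{2}\right) = -3 + \left(4 + 256\right) = -3 + 260 = 257$)
$\frac{1}{6664 + d{\left(G{\left(16 \right)},-53 \right)}} = \frac{1}{6664 + 257} = \frac{1}{6921}$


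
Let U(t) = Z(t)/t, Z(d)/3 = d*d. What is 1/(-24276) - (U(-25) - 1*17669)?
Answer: 430753343/24276 ≈ 17744.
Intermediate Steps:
Z(d) = 3*d**2 (Z(d) = 3*(d*d) = 3*d**2)
U(t) = 3*t (U(t) = (3*t**2)/t = 3*t)
1/(-24276) - (U(-25) - 1*17669) = 1/(-24276) - (3*(-25) - 1*17669) = -1/24276 - (-75 - 17669) = -1/24276 - 1*(-17744) = -1/24276 + 17744 = 430753343/24276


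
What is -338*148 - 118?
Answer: -50142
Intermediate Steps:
-338*148 - 118 = -50024 - 118 = -50142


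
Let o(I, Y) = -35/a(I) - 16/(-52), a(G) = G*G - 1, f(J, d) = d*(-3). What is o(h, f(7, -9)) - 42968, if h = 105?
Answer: -473675875/11024 ≈ -42968.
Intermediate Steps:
f(J, d) = -3*d
a(G) = -1 + G**2 (a(G) = G**2 - 1 = -1 + G**2)
o(I, Y) = 4/13 - 35/(-1 + I**2) (o(I, Y) = -35/(-1 + I**2) - 16/(-52) = -35/(-1 + I**2) - 16*(-1/52) = -35/(-1 + I**2) + 4/13 = 4/13 - 35/(-1 + I**2))
o(h, f(7, -9)) - 42968 = (-459 + 4*105**2)/(13*(-1 + 105**2)) - 42968 = (-459 + 4*11025)/(13*(-1 + 11025)) - 42968 = (1/13)*(-459 + 44100)/11024 - 42968 = (1/13)*(1/11024)*43641 - 42968 = 3357/11024 - 42968 = -473675875/11024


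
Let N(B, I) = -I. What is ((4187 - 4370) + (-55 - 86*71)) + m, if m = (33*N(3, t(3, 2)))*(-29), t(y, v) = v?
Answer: -4430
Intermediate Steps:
m = 1914 (m = (33*(-1*2))*(-29) = (33*(-2))*(-29) = -66*(-29) = 1914)
((4187 - 4370) + (-55 - 86*71)) + m = ((4187 - 4370) + (-55 - 86*71)) + 1914 = (-183 + (-55 - 6106)) + 1914 = (-183 - 6161) + 1914 = -6344 + 1914 = -4430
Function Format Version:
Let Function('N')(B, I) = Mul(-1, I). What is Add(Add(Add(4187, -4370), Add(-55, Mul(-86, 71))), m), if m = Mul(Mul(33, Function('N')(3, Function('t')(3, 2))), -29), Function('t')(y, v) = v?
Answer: -4430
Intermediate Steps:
m = 1914 (m = Mul(Mul(33, Mul(-1, 2)), -29) = Mul(Mul(33, -2), -29) = Mul(-66, -29) = 1914)
Add(Add(Add(4187, -4370), Add(-55, Mul(-86, 71))), m) = Add(Add(Add(4187, -4370), Add(-55, Mul(-86, 71))), 1914) = Add(Add(-183, Add(-55, -6106)), 1914) = Add(Add(-183, -6161), 1914) = Add(-6344, 1914) = -4430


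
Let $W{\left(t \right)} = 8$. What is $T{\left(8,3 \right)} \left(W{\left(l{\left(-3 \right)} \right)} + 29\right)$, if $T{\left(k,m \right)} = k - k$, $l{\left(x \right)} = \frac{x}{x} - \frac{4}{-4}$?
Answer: $0$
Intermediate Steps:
$l{\left(x \right)} = 2$ ($l{\left(x \right)} = 1 - -1 = 1 + 1 = 2$)
$T{\left(k,m \right)} = 0$
$T{\left(8,3 \right)} \left(W{\left(l{\left(-3 \right)} \right)} + 29\right) = 0 \left(8 + 29\right) = 0 \cdot 37 = 0$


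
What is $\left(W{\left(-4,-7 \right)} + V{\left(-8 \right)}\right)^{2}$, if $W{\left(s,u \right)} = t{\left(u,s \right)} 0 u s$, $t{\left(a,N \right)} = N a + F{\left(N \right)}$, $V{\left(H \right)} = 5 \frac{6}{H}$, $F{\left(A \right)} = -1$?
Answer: $\frac{225}{16} \approx 14.063$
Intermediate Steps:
$V{\left(H \right)} = \frac{30}{H}$
$t{\left(a,N \right)} = -1 + N a$ ($t{\left(a,N \right)} = N a - 1 = -1 + N a$)
$W{\left(s,u \right)} = 0$ ($W{\left(s,u \right)} = \left(-1 + s u\right) 0 u s = 0 s u = 0$)
$\left(W{\left(-4,-7 \right)} + V{\left(-8 \right)}\right)^{2} = \left(0 + \frac{30}{-8}\right)^{2} = \left(0 + 30 \left(- \frac{1}{8}\right)\right)^{2} = \left(0 - \frac{15}{4}\right)^{2} = \left(- \frac{15}{4}\right)^{2} = \frac{225}{16}$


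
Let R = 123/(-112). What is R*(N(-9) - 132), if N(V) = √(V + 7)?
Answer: 4059/28 - 123*I*√2/112 ≈ 144.96 - 1.5531*I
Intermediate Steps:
R = -123/112 (R = 123*(-1/112) = -123/112 ≈ -1.0982)
N(V) = √(7 + V)
R*(N(-9) - 132) = -123*(√(7 - 9) - 132)/112 = -123*(√(-2) - 132)/112 = -123*(I*√2 - 132)/112 = -123*(-132 + I*√2)/112 = 4059/28 - 123*I*√2/112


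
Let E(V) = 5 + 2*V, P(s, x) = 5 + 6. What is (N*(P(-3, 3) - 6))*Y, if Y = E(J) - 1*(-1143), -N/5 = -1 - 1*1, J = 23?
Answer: 59700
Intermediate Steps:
P(s, x) = 11
N = 10 (N = -5*(-1 - 1*1) = -5*(-1 - 1) = -5*(-2) = 10)
Y = 1194 (Y = (5 + 2*23) - 1*(-1143) = (5 + 46) + 1143 = 51 + 1143 = 1194)
(N*(P(-3, 3) - 6))*Y = (10*(11 - 6))*1194 = (10*5)*1194 = 50*1194 = 59700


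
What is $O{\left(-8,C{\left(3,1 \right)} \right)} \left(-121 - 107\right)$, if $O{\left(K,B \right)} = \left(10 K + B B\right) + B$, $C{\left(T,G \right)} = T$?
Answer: $15504$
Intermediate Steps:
$O{\left(K,B \right)} = B + B^{2} + 10 K$ ($O{\left(K,B \right)} = \left(10 K + B^{2}\right) + B = \left(B^{2} + 10 K\right) + B = B + B^{2} + 10 K$)
$O{\left(-8,C{\left(3,1 \right)} \right)} \left(-121 - 107\right) = \left(3 + 3^{2} + 10 \left(-8\right)\right) \left(-121 - 107\right) = \left(3 + 9 - 80\right) \left(-228\right) = \left(-68\right) \left(-228\right) = 15504$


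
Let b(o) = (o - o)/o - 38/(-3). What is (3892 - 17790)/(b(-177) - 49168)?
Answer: 20847/73733 ≈ 0.28274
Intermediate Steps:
b(o) = 38/3 (b(o) = 0/o - 38*(-⅓) = 0 + 38/3 = 38/3)
(3892 - 17790)/(b(-177) - 49168) = (3892 - 17790)/(38/3 - 49168) = -13898/(-147466/3) = -13898*(-3/147466) = 20847/73733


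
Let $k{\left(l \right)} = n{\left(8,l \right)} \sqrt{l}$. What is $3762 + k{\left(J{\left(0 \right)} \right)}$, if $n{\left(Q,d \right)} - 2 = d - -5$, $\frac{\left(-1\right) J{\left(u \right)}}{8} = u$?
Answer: $3762$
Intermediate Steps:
$J{\left(u \right)} = - 8 u$
$n{\left(Q,d \right)} = 7 + d$ ($n{\left(Q,d \right)} = 2 + \left(d - -5\right) = 2 + \left(d + 5\right) = 2 + \left(5 + d\right) = 7 + d$)
$k{\left(l \right)} = \sqrt{l} \left(7 + l\right)$ ($k{\left(l \right)} = \left(7 + l\right) \sqrt{l} = \sqrt{l} \left(7 + l\right)$)
$3762 + k{\left(J{\left(0 \right)} \right)} = 3762 + \sqrt{\left(-8\right) 0} \left(7 - 0\right) = 3762 + \sqrt{0} \left(7 + 0\right) = 3762 + 0 \cdot 7 = 3762 + 0 = 3762$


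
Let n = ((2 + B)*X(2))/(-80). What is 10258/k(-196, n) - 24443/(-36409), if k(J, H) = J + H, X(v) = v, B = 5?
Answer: -14747536659/285701423 ≈ -51.619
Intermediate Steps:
n = -7/40 (n = ((2 + 5)*2)/(-80) = (7*2)*(-1/80) = 14*(-1/80) = -7/40 ≈ -0.17500)
k(J, H) = H + J
10258/k(-196, n) - 24443/(-36409) = 10258/(-7/40 - 196) - 24443/(-36409) = 10258/(-7847/40) - 24443*(-1/36409) = 10258*(-40/7847) + 24443/36409 = -410320/7847 + 24443/36409 = -14747536659/285701423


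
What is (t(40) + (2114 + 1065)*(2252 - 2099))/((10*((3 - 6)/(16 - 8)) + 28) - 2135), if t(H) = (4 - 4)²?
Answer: -1945548/8443 ≈ -230.43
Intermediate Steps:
t(H) = 0 (t(H) = 0² = 0)
(t(40) + (2114 + 1065)*(2252 - 2099))/((10*((3 - 6)/(16 - 8)) + 28) - 2135) = (0 + (2114 + 1065)*(2252 - 2099))/((10*((3 - 6)/(16 - 8)) + 28) - 2135) = (0 + 3179*153)/((10*(-3/8) + 28) - 2135) = (0 + 486387)/((10*(-3*⅛) + 28) - 2135) = 486387/((10*(-3/8) + 28) - 2135) = 486387/((-15/4 + 28) - 2135) = 486387/(97/4 - 2135) = 486387/(-8443/4) = 486387*(-4/8443) = -1945548/8443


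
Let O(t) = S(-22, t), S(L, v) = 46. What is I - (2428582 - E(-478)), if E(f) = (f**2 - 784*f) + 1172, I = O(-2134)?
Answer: -1824128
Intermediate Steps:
O(t) = 46
I = 46
E(f) = 1172 + f**2 - 784*f
I - (2428582 - E(-478)) = 46 - (2428582 - (1172 + (-478)**2 - 784*(-478))) = 46 - (2428582 - (1172 + 228484 + 374752)) = 46 - (2428582 - 1*604408) = 46 - (2428582 - 604408) = 46 - 1*1824174 = 46 - 1824174 = -1824128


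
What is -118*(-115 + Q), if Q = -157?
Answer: 32096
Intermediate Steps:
-118*(-115 + Q) = -118*(-115 - 157) = -118*(-272) = 32096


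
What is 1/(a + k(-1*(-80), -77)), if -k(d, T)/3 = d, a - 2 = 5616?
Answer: 1/5378 ≈ 0.00018594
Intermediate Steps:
a = 5618 (a = 2 + 5616 = 5618)
k(d, T) = -3*d
1/(a + k(-1*(-80), -77)) = 1/(5618 - (-3)*(-80)) = 1/(5618 - 3*80) = 1/(5618 - 240) = 1/5378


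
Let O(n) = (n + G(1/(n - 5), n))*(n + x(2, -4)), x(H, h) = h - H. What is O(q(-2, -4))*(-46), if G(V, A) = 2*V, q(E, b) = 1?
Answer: 115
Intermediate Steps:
O(n) = (-6 + n)*(n + 2/(-5 + n)) (O(n) = (n + 2/(n - 5))*(n + (-4 - 1*2)) = (n + 2/(-5 + n))*(n + (-4 - 2)) = (n + 2/(-5 + n))*(n - 6) = (n + 2/(-5 + n))*(-6 + n) = (-6 + n)*(n + 2/(-5 + n)))
O(q(-2, -4))*(-46) = ((-12 + 2*1 + 1*(-6 + 1)*(-5 + 1))/(-5 + 1))*(-46) = ((-12 + 2 + 1*(-5)*(-4))/(-4))*(-46) = -(-12 + 2 + 20)/4*(-46) = -¼*10*(-46) = -5/2*(-46) = 115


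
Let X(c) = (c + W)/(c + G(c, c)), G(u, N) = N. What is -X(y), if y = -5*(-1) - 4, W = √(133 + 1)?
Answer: -½ - √134/2 ≈ -6.2879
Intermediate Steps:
W = √134 ≈ 11.576
y = 1 (y = 5 - 4 = 1)
X(c) = (c + √134)/(2*c) (X(c) = (c + √134)/(c + c) = (c + √134)/((2*c)) = (c + √134)*(1/(2*c)) = (c + √134)/(2*c))
-X(y) = -(1 + √134)/(2*1) = -(1 + √134)/2 = -(½ + √134/2) = -½ - √134/2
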